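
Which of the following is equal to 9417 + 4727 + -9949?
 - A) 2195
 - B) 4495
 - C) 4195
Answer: C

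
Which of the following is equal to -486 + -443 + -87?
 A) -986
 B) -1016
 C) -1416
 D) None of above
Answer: B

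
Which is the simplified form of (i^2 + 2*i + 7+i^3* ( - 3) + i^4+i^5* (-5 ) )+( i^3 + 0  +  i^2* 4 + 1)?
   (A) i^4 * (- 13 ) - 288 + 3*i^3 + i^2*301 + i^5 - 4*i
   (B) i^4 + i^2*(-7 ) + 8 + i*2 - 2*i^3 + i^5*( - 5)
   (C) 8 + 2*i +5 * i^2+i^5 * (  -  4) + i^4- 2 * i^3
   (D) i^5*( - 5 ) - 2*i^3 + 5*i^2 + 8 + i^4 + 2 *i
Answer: D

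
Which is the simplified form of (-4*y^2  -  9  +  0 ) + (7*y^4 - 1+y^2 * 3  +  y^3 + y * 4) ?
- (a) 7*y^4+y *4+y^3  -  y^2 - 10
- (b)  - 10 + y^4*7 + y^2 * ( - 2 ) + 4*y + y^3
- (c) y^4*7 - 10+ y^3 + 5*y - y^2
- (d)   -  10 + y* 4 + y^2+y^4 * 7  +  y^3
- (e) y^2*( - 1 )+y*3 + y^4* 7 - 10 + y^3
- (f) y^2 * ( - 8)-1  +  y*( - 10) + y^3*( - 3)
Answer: a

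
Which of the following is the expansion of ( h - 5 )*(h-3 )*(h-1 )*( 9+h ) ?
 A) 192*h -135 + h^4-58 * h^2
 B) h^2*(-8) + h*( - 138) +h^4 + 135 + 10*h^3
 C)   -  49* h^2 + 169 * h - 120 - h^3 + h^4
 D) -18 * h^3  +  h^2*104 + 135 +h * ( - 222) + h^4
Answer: A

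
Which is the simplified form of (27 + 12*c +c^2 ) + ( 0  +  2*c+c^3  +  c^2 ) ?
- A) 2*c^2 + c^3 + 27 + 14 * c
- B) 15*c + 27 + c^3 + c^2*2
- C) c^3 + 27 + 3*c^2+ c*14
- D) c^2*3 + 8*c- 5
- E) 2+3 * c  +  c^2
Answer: A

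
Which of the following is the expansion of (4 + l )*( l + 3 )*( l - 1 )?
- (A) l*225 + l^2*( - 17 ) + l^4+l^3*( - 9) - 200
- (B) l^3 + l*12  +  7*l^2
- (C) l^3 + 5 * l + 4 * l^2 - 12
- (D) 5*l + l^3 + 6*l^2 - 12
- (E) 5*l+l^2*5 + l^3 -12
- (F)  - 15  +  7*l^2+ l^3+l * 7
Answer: D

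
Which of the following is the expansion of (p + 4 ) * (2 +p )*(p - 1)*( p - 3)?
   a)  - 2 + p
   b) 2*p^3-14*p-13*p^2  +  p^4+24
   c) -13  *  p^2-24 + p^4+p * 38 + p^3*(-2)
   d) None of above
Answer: b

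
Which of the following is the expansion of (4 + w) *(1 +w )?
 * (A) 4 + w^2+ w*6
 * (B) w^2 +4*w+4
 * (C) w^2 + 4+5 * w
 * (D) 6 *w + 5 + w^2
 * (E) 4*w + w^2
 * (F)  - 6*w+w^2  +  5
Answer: C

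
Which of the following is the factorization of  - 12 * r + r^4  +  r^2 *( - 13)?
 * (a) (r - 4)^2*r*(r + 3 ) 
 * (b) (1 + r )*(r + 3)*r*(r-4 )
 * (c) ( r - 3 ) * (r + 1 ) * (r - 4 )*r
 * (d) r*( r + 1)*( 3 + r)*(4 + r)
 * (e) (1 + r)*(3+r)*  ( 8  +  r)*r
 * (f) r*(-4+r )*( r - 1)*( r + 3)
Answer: b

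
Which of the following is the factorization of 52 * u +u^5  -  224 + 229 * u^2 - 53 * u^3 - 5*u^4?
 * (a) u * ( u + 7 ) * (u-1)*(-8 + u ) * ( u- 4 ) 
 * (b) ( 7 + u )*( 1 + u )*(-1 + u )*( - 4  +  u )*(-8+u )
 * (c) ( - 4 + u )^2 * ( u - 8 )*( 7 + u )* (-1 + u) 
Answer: b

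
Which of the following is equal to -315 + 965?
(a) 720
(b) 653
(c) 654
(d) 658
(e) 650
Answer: e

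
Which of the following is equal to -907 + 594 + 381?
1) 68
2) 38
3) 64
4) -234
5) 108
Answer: 1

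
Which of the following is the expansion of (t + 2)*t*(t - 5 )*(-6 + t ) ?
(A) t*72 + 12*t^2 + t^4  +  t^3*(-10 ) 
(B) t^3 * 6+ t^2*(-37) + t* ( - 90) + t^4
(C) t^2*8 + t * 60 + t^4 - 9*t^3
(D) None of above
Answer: C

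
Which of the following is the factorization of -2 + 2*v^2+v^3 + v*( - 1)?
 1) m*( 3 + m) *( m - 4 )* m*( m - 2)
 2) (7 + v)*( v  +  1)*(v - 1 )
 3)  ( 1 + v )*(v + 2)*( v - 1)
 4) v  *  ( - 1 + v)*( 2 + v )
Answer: 3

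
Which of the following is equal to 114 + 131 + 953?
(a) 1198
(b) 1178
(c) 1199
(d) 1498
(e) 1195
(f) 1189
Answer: a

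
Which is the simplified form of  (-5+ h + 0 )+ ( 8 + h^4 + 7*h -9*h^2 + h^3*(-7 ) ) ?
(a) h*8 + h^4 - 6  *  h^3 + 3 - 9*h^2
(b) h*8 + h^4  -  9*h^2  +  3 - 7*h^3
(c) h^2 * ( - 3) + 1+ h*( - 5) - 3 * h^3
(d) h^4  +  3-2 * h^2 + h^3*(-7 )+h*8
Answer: b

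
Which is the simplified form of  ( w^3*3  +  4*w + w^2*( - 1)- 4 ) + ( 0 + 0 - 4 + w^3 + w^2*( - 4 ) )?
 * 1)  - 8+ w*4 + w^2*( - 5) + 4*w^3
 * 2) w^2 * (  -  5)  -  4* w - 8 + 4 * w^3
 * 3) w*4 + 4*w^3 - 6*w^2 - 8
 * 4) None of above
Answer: 1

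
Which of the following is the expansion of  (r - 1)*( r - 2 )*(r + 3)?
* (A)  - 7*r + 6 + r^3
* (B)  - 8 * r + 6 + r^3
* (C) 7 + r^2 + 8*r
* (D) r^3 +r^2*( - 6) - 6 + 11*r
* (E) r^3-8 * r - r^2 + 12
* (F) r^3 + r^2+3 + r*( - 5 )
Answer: A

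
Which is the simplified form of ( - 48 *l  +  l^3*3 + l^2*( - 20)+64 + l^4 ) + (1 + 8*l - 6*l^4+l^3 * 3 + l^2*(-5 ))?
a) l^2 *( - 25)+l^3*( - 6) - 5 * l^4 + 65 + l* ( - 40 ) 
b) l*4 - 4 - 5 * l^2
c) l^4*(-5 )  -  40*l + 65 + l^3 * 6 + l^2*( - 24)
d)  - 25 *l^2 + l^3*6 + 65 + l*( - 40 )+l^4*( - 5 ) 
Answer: d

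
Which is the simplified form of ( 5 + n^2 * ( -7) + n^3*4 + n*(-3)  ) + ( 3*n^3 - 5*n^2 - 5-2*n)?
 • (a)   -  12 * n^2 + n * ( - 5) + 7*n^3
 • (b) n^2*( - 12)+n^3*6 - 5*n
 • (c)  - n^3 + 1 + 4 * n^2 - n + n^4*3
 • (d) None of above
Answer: a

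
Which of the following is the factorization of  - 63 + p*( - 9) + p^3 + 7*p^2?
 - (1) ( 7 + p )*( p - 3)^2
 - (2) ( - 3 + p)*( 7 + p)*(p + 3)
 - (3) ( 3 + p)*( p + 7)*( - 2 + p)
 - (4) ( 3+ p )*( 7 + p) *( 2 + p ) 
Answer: 2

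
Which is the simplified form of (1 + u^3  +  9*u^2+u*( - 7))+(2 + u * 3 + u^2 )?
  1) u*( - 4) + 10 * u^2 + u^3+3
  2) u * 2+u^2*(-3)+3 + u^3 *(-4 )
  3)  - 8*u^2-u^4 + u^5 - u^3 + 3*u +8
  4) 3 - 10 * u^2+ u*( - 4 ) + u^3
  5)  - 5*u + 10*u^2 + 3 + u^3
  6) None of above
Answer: 1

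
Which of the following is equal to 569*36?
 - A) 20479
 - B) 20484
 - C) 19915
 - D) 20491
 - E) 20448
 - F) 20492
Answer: B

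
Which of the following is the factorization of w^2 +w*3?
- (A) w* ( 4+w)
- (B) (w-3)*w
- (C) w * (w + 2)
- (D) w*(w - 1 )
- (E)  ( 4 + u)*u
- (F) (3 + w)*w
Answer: F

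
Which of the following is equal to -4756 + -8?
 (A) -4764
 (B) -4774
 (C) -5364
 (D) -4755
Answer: A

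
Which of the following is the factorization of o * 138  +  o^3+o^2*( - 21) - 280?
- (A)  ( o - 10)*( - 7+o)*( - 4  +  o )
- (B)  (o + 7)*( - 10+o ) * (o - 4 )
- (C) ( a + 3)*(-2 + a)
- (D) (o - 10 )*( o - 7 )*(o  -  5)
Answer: A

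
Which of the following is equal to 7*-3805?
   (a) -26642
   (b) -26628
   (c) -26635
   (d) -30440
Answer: c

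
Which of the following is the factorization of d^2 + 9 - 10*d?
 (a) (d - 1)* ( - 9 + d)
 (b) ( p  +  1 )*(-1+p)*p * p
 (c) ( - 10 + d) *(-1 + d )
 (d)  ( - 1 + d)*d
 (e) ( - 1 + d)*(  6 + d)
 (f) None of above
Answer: a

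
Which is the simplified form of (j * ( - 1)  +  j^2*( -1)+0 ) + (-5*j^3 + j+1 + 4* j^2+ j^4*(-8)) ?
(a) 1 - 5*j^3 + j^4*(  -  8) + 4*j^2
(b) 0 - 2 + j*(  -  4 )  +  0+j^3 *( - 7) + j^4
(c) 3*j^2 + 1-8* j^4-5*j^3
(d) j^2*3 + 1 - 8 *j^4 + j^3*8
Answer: c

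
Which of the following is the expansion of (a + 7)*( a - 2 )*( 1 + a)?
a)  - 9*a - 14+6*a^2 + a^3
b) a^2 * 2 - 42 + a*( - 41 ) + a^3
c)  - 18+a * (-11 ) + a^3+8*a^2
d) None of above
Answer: a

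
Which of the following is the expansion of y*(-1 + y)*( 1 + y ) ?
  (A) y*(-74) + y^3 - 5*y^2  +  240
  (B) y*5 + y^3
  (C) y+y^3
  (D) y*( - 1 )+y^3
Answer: D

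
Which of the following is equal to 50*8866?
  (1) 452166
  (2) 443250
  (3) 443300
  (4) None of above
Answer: 3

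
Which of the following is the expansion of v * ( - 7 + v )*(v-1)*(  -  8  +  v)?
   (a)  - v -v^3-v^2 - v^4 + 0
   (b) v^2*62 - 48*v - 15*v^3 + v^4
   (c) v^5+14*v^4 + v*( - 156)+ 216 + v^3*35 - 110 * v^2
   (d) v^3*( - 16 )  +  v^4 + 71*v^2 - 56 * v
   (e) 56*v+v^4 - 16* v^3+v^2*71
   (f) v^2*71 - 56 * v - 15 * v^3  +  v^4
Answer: d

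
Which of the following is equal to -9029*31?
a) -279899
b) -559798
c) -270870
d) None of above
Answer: a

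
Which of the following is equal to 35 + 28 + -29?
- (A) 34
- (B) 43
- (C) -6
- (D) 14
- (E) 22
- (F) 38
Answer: A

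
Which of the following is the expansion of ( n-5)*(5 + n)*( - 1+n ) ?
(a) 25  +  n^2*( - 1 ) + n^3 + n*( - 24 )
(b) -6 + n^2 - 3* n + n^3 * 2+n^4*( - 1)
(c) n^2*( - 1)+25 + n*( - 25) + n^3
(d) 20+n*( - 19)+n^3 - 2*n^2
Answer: c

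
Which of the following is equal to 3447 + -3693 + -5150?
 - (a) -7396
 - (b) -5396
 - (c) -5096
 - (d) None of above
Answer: b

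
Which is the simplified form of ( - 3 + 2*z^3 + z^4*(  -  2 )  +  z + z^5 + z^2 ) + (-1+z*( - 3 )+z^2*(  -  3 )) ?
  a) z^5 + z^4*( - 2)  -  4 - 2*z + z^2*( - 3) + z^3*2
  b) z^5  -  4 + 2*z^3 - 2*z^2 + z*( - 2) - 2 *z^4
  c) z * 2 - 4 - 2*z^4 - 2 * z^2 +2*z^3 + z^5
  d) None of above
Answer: b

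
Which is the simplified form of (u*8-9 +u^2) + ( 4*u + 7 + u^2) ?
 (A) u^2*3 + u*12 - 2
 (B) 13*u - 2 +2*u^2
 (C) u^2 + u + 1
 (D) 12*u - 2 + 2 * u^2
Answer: D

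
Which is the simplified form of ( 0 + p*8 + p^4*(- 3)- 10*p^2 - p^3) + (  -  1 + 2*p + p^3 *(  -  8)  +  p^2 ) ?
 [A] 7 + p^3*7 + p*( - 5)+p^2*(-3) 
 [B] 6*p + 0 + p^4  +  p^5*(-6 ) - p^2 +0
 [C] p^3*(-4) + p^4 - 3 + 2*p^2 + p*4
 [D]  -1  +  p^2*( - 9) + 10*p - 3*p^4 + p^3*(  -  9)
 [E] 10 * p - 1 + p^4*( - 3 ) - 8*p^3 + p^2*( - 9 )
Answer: D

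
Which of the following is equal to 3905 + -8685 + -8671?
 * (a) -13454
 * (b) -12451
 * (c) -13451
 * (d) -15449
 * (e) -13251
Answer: c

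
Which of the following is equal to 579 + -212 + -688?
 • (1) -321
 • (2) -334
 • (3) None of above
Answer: 1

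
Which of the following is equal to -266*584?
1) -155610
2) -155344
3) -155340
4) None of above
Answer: 2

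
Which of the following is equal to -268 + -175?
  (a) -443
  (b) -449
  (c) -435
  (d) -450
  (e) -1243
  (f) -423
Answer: a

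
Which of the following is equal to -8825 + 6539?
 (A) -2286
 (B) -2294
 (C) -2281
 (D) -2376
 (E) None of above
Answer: A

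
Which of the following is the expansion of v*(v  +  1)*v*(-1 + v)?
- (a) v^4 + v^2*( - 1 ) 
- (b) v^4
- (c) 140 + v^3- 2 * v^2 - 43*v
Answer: a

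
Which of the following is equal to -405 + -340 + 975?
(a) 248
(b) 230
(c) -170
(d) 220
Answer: b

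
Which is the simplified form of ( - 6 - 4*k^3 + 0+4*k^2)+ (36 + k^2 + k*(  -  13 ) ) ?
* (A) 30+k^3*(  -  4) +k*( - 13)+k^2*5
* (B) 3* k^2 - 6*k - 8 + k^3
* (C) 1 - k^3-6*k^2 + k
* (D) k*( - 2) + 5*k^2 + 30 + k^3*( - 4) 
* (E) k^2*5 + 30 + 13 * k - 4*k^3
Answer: A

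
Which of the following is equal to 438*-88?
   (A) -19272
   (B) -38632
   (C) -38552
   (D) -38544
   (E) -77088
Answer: D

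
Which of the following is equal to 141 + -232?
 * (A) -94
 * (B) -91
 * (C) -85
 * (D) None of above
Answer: B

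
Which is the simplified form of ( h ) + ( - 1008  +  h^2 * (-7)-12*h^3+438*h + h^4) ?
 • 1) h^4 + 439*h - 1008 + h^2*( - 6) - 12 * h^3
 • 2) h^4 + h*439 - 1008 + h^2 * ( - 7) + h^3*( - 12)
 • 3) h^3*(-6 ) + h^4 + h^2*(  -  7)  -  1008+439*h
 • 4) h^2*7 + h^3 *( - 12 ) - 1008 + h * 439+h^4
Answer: 2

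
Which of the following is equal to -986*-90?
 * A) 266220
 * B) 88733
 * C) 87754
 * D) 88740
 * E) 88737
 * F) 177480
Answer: D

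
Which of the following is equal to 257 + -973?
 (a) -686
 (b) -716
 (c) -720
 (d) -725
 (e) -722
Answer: b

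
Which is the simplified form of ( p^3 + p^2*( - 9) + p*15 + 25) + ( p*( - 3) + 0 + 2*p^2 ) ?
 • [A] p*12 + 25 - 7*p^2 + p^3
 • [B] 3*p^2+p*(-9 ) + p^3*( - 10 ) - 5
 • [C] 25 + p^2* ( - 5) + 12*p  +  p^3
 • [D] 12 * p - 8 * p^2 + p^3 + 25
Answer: A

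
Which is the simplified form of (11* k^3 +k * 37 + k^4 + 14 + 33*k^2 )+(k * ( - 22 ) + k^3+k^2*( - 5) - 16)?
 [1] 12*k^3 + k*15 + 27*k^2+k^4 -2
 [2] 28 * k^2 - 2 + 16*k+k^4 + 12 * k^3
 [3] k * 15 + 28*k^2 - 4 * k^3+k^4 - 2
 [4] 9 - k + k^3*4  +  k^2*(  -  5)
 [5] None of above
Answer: 5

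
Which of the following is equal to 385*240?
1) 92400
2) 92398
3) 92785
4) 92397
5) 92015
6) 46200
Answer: 1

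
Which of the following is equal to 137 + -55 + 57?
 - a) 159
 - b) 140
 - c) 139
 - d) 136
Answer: c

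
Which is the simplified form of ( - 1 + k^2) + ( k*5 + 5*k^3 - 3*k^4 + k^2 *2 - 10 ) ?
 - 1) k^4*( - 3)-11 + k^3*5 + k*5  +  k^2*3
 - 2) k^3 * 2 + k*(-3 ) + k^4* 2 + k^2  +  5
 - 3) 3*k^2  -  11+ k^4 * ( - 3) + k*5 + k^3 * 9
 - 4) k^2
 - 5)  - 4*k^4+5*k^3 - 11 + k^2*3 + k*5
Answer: 1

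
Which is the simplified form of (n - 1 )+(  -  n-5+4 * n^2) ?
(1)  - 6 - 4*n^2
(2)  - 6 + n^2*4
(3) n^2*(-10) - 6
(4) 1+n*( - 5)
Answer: 2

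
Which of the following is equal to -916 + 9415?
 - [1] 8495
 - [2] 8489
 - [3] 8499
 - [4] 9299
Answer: 3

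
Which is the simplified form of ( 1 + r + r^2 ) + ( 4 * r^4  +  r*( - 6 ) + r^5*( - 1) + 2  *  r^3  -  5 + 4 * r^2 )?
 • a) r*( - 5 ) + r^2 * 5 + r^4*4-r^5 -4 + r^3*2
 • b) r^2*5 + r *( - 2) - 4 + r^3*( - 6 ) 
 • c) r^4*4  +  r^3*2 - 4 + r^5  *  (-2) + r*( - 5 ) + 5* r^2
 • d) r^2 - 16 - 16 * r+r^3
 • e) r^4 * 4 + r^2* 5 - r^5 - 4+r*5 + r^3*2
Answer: a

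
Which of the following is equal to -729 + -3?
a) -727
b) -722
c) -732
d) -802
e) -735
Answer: c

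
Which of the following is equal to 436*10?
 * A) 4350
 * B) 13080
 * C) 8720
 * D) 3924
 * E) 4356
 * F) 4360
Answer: F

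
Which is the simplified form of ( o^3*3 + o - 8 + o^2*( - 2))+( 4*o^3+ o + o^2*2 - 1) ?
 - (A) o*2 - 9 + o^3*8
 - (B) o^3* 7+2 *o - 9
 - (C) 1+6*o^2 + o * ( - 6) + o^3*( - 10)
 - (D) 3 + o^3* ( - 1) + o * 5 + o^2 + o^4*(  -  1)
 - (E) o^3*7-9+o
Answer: B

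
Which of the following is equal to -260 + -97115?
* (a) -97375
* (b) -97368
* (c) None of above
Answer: a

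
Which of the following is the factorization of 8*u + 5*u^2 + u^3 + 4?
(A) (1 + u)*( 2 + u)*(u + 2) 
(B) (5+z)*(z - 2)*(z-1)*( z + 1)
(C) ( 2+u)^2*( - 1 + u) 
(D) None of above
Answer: A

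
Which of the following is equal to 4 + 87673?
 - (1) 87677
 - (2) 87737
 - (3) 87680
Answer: 1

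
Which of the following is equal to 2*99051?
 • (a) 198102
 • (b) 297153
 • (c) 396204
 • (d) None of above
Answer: a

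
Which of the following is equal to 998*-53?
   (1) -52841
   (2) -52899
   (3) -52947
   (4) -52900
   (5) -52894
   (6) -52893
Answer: 5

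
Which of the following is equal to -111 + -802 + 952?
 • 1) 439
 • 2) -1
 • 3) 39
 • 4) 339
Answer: 3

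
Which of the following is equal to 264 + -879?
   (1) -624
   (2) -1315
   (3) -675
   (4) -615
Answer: 4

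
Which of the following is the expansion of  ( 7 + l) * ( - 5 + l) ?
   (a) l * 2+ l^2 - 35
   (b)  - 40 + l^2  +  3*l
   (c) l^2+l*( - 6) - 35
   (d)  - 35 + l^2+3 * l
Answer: a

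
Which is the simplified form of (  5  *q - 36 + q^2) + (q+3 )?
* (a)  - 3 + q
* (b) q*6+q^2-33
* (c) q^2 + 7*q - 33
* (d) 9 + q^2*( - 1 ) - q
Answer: b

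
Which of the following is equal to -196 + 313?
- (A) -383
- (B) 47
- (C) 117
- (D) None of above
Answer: C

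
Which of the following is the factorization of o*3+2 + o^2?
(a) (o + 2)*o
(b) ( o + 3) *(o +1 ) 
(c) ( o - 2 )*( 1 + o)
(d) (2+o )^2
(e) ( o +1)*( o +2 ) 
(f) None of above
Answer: e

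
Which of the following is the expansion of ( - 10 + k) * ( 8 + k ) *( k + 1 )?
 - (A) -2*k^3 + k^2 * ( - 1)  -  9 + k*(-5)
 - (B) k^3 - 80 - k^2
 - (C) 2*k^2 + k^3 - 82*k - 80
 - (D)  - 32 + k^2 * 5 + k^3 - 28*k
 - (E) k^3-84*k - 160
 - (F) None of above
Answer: F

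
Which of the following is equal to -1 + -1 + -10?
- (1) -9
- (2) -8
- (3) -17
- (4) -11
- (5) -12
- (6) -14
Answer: 5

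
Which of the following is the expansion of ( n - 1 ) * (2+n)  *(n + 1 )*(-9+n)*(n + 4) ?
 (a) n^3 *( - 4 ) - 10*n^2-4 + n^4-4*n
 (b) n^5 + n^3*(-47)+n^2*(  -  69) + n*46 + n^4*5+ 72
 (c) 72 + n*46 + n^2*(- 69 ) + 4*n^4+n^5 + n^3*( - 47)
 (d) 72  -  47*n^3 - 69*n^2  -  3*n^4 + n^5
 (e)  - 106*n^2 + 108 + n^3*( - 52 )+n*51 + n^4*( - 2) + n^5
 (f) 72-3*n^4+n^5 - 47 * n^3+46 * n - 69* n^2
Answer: f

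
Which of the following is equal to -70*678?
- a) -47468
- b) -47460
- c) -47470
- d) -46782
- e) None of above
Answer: b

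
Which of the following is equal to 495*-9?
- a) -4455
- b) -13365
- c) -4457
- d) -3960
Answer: a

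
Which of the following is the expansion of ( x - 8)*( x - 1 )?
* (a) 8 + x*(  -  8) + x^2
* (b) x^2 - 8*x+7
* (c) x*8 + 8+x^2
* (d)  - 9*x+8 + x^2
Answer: d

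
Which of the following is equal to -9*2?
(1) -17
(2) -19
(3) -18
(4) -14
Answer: 3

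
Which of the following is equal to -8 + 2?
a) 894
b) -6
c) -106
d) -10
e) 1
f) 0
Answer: b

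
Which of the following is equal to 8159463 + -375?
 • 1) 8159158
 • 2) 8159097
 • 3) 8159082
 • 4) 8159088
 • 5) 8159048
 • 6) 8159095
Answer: 4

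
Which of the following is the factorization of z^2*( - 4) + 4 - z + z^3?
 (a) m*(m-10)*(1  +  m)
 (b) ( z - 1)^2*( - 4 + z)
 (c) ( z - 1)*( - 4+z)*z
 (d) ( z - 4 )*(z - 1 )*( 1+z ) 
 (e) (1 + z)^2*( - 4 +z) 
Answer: d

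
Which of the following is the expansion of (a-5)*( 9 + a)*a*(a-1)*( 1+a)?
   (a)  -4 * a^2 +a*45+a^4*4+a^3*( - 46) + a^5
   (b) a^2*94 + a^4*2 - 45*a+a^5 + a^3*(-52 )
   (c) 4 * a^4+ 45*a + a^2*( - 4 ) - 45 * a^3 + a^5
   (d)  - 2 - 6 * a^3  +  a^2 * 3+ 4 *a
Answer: a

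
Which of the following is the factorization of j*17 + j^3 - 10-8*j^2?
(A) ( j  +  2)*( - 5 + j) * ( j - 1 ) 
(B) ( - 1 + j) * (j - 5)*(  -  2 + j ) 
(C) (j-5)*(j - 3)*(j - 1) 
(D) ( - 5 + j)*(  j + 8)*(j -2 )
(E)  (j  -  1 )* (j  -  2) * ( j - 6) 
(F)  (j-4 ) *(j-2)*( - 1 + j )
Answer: B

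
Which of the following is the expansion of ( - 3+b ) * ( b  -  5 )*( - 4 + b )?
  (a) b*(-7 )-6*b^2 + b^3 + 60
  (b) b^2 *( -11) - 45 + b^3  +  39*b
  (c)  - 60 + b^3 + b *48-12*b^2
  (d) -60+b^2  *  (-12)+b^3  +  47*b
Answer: d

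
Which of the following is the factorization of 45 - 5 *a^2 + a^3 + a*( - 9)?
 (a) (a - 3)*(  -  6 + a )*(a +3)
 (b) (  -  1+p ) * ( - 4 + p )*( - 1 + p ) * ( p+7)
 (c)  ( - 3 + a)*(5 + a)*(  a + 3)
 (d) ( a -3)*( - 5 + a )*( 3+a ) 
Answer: d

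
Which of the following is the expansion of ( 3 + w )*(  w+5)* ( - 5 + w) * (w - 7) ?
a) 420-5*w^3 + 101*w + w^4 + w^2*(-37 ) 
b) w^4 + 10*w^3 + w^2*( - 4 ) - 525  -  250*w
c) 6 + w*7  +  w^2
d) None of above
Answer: d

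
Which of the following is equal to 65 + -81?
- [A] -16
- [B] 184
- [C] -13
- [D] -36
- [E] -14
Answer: A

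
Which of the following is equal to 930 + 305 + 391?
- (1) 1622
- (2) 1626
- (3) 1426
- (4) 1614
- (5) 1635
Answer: 2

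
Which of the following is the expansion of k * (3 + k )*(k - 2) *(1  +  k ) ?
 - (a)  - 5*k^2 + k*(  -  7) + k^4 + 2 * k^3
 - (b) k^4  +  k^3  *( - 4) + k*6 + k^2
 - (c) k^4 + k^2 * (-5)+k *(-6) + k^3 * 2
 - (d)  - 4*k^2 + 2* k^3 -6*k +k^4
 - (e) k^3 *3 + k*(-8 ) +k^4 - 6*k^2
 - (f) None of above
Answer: c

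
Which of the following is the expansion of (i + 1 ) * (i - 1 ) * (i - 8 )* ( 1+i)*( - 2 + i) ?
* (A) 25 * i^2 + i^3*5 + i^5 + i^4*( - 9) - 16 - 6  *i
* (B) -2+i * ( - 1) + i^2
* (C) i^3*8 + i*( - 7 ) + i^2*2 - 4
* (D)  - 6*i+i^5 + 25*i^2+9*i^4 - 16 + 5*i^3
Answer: A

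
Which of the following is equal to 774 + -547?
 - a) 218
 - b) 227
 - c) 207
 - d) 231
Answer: b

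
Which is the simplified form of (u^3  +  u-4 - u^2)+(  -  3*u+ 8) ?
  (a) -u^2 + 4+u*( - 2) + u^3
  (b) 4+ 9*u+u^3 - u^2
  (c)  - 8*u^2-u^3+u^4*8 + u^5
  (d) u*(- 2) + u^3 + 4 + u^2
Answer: a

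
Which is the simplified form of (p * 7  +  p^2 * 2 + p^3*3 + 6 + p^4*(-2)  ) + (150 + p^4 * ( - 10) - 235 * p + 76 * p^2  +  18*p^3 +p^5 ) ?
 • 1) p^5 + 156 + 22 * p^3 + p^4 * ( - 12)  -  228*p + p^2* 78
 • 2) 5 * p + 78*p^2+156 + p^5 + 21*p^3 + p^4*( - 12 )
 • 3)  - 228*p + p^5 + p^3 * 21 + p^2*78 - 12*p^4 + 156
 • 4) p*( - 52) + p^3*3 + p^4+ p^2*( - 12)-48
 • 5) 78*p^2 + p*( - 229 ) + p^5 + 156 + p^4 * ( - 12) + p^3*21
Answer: 3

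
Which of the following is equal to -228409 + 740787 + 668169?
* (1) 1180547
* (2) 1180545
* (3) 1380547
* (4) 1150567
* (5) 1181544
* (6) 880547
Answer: 1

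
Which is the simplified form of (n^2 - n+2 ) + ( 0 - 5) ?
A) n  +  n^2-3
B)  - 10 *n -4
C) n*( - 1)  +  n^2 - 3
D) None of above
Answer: C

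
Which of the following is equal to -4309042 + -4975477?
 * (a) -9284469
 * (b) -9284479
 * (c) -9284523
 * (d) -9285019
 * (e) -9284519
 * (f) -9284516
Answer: e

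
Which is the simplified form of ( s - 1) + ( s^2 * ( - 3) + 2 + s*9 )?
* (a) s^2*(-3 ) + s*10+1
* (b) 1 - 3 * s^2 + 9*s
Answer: a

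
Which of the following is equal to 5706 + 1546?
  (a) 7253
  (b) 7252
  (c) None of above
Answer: b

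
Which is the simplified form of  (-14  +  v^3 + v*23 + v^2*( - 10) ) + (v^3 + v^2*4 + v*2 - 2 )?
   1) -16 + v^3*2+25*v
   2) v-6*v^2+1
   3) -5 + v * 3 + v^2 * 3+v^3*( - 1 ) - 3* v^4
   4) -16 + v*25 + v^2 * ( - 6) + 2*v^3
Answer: 4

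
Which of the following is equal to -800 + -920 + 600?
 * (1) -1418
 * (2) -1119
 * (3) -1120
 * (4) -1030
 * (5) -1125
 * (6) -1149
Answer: 3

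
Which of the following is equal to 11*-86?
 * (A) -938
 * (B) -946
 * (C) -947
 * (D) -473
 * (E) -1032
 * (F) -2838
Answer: B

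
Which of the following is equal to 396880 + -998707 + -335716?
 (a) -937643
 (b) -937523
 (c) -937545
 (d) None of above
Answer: d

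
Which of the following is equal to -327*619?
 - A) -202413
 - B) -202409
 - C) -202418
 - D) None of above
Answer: A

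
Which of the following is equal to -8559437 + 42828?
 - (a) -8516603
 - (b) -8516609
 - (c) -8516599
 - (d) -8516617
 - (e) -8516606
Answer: b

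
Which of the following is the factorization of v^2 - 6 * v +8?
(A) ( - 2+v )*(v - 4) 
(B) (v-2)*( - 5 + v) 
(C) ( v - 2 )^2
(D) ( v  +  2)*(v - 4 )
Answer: A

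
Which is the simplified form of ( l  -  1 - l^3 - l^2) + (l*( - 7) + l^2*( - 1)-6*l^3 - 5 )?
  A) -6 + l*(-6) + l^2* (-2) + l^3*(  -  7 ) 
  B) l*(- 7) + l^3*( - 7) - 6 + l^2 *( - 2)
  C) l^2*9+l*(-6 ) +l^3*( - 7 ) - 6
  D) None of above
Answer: A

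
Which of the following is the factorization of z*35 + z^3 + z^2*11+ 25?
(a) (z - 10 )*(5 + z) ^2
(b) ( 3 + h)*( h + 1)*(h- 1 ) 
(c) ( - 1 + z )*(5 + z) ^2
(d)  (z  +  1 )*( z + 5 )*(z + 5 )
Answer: d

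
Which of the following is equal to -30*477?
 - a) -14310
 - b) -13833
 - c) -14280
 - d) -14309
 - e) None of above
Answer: a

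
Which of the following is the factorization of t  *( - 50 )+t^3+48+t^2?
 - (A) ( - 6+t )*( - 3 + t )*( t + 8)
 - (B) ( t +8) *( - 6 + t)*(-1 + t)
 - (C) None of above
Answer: B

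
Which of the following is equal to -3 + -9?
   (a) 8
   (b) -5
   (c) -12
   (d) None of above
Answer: c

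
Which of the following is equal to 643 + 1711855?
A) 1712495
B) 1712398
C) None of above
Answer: C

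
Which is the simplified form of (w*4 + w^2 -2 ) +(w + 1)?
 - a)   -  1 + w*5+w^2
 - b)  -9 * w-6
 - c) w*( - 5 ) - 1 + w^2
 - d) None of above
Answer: a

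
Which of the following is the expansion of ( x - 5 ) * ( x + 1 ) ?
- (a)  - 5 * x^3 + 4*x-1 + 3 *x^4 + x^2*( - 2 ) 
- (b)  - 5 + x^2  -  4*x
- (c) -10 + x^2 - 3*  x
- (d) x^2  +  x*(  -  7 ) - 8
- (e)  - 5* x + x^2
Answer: b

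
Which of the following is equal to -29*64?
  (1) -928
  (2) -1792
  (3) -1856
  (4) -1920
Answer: 3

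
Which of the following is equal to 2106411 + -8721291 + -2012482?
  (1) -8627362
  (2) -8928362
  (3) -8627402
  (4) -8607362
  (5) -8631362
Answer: 1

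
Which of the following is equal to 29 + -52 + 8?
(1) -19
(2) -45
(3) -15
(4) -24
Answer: 3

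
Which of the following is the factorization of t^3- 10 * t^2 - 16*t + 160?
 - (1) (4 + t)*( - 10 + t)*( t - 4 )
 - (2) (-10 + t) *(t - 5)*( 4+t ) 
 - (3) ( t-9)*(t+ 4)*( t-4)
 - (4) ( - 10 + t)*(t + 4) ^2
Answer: 1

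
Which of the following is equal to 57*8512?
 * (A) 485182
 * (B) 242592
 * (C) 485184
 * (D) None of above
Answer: C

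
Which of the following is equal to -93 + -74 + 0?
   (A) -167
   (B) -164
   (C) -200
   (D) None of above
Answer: A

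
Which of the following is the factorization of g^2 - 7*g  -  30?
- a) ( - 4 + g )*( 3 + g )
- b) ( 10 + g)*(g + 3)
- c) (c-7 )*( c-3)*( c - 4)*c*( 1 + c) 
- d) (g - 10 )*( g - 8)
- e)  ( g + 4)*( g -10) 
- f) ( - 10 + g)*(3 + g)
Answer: f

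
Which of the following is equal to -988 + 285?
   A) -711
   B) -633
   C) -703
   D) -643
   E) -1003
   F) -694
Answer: C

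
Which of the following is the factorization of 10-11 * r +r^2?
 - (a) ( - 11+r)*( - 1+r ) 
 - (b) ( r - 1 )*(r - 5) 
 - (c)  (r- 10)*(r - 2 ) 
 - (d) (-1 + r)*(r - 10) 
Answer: d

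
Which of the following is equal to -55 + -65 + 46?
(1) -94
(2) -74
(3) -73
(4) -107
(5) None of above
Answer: 2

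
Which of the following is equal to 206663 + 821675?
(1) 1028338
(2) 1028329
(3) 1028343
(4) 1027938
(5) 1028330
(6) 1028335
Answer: 1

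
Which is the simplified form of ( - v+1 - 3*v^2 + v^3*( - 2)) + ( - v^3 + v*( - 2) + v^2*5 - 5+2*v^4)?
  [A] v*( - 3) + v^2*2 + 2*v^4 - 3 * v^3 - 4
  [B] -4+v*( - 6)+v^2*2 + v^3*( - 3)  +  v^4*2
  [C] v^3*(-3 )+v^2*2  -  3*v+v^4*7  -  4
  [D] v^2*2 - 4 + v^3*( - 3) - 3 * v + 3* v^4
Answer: A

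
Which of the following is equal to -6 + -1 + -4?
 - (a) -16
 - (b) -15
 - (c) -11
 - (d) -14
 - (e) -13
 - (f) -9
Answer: c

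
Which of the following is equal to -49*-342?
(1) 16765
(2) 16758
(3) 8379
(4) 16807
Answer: 2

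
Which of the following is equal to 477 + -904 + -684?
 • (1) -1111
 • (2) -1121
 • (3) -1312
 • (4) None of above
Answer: 1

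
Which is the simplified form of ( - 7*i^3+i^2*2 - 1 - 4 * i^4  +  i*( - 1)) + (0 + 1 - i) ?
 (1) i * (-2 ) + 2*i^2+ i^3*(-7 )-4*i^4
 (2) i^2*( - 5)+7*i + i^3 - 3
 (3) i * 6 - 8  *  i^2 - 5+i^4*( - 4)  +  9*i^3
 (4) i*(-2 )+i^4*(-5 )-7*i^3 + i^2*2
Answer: 1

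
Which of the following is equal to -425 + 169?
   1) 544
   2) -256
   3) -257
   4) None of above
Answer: 2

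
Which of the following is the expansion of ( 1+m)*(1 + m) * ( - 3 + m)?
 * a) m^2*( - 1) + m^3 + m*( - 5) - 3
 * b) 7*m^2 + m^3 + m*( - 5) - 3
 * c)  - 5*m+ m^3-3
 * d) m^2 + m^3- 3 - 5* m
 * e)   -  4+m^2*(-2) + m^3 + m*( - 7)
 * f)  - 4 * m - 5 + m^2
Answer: a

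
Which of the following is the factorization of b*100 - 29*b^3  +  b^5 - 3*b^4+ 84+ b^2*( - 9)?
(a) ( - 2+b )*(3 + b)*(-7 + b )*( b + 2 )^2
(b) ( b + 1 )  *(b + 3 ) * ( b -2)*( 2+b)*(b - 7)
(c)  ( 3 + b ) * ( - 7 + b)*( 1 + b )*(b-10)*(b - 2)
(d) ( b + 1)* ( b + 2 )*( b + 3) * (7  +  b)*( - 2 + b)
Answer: b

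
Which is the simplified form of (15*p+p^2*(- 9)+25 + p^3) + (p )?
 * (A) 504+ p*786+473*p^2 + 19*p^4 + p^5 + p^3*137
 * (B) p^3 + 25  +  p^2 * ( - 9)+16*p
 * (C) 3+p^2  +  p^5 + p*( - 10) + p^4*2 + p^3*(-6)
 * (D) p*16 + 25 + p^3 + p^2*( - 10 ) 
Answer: B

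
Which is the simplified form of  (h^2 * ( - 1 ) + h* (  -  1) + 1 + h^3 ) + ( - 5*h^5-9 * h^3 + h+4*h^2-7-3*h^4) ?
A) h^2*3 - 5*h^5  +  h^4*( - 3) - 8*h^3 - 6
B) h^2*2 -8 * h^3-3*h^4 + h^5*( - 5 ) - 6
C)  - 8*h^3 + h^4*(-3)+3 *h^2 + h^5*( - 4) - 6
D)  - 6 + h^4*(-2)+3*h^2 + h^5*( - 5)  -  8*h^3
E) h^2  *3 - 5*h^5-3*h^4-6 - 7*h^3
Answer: A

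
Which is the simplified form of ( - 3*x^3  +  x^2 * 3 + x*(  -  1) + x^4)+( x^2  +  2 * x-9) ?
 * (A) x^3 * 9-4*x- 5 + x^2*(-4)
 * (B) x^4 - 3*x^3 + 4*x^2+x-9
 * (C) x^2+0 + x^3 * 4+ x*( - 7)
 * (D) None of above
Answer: B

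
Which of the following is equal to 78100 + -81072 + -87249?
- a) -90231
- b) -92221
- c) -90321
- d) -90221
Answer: d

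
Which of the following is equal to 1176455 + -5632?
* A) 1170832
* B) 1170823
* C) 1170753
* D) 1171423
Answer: B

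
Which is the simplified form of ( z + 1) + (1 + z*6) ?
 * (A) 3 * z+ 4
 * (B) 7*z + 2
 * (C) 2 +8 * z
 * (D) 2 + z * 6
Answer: B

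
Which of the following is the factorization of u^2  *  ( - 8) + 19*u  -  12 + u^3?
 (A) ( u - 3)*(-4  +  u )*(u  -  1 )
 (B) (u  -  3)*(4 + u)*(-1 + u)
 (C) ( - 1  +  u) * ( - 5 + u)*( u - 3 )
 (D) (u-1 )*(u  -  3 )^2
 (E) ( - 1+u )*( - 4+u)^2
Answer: A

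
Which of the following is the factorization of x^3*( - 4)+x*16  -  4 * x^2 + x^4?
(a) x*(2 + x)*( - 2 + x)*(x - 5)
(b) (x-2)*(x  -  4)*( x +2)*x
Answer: b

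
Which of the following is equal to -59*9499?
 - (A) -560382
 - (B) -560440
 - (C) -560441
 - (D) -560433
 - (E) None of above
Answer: C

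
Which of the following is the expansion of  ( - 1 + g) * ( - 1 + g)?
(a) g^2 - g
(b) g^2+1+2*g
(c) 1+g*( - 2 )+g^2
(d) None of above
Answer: c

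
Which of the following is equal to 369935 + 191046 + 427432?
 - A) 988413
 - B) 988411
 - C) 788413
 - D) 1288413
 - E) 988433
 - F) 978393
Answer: A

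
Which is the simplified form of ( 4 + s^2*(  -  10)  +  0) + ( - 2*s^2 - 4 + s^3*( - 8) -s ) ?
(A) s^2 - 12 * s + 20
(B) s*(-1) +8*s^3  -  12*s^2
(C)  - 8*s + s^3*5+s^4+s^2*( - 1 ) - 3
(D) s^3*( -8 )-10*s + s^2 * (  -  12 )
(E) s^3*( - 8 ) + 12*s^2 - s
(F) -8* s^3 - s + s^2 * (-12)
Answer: F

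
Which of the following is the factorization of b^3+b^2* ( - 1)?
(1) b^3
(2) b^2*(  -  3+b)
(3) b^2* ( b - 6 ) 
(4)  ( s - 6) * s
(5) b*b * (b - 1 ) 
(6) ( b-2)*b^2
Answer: 5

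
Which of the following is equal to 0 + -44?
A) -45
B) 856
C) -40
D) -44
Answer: D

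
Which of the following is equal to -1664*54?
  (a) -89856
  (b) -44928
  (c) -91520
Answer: a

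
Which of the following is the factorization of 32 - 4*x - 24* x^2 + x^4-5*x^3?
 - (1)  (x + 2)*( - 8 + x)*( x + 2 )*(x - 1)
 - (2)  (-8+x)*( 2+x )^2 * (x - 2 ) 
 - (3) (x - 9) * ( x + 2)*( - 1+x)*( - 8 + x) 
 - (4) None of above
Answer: 1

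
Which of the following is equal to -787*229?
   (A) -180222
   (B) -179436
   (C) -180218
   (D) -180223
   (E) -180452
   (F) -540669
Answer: D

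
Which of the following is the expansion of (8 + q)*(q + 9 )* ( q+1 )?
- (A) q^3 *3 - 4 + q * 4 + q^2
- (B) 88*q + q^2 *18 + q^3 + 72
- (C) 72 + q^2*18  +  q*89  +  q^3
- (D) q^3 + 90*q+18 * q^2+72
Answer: C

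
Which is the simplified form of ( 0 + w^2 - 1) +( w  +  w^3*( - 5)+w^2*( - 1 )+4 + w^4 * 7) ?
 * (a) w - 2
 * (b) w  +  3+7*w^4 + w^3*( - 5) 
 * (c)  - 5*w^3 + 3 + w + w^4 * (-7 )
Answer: b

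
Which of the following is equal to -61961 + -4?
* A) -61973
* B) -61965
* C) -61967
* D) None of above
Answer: B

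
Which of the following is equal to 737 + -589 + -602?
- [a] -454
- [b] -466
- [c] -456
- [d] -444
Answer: a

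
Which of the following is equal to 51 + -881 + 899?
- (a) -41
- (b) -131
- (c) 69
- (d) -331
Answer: c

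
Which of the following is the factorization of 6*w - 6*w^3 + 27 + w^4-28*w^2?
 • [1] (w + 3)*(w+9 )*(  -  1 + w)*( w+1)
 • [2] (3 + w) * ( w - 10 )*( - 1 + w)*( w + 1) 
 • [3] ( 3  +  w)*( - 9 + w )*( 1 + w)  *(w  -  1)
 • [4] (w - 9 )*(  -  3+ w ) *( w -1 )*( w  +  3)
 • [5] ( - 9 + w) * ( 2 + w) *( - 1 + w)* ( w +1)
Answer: 3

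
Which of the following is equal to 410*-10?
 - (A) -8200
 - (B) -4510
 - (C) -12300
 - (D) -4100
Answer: D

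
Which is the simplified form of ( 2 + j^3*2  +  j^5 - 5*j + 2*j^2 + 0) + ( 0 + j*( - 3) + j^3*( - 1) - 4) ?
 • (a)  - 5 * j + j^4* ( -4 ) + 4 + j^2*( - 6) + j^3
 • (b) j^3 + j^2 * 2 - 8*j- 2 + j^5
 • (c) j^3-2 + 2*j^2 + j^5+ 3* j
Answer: b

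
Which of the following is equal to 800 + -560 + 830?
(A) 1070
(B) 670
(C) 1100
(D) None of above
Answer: A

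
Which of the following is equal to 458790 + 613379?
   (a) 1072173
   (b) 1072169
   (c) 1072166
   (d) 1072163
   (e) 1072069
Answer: b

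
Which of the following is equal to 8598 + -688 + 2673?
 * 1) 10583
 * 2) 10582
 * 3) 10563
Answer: 1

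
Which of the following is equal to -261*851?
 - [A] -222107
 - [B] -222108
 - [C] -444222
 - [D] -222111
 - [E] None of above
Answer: D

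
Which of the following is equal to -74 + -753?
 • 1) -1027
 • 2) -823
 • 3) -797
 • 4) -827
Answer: 4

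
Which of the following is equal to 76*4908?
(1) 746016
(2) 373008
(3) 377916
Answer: 2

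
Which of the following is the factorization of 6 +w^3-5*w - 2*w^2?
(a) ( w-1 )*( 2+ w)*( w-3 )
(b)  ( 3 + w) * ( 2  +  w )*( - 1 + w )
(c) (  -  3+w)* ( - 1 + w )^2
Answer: a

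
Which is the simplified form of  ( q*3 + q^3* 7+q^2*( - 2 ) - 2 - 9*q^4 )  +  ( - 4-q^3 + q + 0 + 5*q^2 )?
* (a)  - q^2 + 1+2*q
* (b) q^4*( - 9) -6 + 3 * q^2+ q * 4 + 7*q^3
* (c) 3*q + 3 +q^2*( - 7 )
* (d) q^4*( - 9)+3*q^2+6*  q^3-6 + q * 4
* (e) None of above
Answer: d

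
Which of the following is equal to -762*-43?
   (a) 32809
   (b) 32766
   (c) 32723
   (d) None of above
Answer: b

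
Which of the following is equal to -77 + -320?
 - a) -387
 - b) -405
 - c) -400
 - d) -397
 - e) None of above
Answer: d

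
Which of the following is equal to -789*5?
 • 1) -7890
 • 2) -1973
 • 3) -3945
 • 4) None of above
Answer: 3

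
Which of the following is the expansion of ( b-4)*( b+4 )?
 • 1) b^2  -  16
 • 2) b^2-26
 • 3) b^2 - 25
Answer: 1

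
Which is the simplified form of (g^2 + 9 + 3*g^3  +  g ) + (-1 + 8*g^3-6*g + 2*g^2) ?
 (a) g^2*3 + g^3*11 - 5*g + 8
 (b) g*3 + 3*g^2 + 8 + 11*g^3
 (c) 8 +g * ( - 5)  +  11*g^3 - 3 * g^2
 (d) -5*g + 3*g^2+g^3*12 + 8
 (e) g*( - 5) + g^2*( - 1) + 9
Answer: a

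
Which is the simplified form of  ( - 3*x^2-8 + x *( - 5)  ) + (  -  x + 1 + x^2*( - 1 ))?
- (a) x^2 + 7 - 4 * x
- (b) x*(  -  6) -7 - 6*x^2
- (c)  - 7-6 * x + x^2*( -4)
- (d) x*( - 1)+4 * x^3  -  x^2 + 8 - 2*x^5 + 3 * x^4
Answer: c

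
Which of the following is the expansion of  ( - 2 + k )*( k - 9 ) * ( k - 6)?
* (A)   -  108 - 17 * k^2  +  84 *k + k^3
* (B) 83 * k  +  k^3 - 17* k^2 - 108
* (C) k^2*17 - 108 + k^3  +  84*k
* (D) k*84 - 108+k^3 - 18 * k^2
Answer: A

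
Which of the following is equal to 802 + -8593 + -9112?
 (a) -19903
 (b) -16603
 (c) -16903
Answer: c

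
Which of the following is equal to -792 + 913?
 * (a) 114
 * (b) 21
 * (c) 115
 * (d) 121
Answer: d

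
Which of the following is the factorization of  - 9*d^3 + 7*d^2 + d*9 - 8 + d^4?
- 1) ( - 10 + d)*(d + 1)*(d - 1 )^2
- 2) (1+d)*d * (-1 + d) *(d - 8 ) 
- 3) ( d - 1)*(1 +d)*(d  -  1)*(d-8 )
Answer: 3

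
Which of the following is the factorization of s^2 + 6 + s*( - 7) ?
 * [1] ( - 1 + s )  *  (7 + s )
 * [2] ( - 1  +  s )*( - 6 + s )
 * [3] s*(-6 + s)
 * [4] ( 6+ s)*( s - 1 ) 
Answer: 2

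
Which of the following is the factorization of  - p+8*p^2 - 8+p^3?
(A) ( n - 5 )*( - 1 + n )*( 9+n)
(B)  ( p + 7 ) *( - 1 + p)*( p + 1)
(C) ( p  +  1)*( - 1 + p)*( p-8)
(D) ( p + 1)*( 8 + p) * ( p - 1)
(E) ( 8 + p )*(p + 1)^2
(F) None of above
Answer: D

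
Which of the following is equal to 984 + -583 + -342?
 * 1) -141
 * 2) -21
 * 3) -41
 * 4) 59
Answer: 4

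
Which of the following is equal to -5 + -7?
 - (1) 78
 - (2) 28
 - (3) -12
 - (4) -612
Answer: 3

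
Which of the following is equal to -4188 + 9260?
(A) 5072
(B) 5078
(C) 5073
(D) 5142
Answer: A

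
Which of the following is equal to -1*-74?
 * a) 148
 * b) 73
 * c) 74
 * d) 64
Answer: c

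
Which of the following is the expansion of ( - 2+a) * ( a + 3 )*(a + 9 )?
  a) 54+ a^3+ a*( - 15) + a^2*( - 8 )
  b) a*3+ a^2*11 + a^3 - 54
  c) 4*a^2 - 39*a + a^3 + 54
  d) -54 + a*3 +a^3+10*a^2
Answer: d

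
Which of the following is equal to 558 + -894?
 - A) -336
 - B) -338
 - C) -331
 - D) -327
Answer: A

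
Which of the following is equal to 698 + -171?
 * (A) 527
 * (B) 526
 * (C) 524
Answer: A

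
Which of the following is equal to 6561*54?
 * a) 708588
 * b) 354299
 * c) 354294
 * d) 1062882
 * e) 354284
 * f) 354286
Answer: c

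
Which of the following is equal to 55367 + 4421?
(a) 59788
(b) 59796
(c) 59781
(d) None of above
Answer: a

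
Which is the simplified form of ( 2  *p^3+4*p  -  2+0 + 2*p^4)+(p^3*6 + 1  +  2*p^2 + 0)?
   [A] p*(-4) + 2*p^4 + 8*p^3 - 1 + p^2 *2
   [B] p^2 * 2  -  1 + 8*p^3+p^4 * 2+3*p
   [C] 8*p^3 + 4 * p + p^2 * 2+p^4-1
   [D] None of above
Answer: D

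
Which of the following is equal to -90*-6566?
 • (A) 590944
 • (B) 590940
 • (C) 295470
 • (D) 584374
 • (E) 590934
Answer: B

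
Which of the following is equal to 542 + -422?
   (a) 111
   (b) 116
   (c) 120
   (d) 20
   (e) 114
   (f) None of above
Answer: c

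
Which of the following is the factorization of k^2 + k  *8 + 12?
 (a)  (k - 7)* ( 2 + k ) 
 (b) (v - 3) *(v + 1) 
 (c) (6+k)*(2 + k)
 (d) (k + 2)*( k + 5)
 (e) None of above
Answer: c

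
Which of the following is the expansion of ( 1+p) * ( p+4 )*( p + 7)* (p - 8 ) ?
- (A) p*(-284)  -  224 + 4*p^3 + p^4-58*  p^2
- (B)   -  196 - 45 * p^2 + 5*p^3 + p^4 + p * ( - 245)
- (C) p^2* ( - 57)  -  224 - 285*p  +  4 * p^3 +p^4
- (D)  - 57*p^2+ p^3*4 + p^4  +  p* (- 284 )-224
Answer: D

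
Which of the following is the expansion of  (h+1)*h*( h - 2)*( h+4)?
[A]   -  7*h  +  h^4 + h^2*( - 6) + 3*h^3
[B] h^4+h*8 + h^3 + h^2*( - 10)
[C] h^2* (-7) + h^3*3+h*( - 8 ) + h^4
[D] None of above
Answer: D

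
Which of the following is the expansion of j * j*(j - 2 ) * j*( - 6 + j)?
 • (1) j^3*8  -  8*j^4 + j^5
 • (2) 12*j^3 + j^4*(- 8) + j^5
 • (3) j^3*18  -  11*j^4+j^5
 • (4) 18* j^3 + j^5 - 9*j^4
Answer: 2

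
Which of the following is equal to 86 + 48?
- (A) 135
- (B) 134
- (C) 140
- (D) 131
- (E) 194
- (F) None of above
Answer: B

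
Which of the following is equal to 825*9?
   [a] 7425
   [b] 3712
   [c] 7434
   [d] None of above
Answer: a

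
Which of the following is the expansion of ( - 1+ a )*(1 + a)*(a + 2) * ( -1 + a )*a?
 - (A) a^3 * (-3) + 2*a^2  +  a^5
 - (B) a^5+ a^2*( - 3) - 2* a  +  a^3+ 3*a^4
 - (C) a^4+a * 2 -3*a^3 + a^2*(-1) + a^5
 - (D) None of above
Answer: C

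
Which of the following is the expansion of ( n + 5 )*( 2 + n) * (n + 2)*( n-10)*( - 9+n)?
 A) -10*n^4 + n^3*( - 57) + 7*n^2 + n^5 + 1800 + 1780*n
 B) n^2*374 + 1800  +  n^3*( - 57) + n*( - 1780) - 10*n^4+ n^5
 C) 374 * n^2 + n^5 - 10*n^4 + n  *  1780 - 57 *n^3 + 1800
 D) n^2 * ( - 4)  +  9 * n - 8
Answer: C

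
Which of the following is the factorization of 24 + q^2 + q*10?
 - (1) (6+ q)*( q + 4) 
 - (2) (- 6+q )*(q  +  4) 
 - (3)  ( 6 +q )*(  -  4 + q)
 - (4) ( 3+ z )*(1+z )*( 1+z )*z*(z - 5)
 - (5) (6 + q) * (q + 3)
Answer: 1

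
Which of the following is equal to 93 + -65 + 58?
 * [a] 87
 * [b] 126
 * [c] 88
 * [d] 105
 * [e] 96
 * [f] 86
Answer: f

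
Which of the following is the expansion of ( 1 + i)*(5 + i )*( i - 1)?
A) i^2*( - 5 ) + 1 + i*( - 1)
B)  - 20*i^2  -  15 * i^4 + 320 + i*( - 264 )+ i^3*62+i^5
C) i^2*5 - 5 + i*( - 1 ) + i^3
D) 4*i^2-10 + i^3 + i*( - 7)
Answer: C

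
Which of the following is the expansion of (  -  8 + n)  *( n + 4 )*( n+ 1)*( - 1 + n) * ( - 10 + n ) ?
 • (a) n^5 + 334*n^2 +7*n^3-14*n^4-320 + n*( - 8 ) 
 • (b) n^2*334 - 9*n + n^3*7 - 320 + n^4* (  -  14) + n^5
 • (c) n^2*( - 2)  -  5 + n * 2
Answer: a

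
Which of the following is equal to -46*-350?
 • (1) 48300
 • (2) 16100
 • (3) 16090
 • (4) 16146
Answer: 2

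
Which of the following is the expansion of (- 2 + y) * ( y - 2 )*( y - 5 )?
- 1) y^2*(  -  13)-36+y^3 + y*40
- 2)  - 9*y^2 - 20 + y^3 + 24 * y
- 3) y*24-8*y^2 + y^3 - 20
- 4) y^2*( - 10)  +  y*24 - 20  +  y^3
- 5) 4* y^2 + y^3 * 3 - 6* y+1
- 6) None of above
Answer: 2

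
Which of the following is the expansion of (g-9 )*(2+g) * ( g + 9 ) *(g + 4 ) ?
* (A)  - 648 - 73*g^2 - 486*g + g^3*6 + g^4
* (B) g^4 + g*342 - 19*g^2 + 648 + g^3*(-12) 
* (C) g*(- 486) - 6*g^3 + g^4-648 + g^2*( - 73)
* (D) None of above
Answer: A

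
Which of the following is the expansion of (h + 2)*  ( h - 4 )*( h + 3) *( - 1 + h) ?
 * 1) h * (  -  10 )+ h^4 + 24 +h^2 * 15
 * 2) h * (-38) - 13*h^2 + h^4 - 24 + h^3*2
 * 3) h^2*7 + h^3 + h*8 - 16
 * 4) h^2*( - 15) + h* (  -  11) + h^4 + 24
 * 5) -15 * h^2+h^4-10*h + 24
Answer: 5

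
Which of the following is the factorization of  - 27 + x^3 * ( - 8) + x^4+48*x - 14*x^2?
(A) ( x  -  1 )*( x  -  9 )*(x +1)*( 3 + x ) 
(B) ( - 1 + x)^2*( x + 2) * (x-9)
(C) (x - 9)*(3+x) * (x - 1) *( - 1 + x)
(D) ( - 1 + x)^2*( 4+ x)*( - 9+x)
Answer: C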